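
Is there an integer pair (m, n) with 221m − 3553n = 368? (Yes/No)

gcd(221, 3553): 3553 = 16·221 + 17; 221 = 13·17 + 0 → 17
17 does not divide 368, so a solution does not exist.

No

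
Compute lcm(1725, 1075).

74175

gcd first: 1725 = 1·1075 + 650; 1075 = 1·650 + 425; 650 = 1·425 + 225; 425 = 1·225 + 200; 225 = 1·200 + 25; 200 = 8·25 + 0 → gcd = 25
lcm = 1725·1075/gcd = 1854375/25 = 74175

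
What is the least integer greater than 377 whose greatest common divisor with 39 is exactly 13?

Multiples of 13 above 377: 13·30, 13·31, … . Need the cofactor coprime to 39/13 = 3.
Checking s = 30, 31, … the first with gcd(s, 3) = 1 is s = 31, giving 403.

403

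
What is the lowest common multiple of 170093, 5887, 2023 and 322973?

65773425289187

170093 = 7 · 11 · 47²; 5887 = 7 · 29²; 2023 = 7 · 17²; 322973 = 7 · 29 · 37 · 43
lcm takes max exponent of each prime: 7 · 11 · 17² · 29² · 37 · 43 · 47² = 65773425289187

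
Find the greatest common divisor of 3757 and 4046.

Euclid: 4046 = 1·3757 + 289; 3757 = 13·289 + 0. Last nonzero remainder: 289.

289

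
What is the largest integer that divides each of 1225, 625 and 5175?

25

gcd(1225, 625): 1225 = 1·625 + 600; 625 = 1·600 + 25; 600 = 24·25 + 0 → 25
gcd(25, 5175): 5175 = 207·25 + 0 → 25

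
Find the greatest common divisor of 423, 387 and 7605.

423 = 3² · 47; 387 = 3² · 43; 7605 = 3² · 5 · 13²
gcd takes min exponent of each prime: 3² = 9

9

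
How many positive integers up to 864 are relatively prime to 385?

539

Prime factors of 385: 5, 7, 11. Count integers ≤ 864 divisible by none of them.
By inclusion–exclusion: 864 − ⌊864/5⌋ − ⌊864/7⌋ − ⌊864/11⌋ + ⌊864/35⌋ + ⌊864/55⌋ + ⌊864/77⌋ − ⌊864/385⌋ = 539.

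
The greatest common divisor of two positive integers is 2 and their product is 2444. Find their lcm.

1222

gcd·lcm = product, so lcm = 2444/2 = 1222.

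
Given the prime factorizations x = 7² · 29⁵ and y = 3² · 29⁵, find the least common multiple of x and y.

max exponent per prime: 3² · 7² · 29⁵ = 9045416709

9045416709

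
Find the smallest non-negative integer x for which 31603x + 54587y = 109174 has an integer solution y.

Reduce mod 54587: 31603x ≡ 109174 (mod 54587). With g = gcd(31603, 54587) = 2873 dividing 109174, divide through: 11x ≡ 38 (mod 19).
Since gcd(11, 19) = 1, x ≡ 38·(11)⁻¹ ≡ 0 (mod 19). Smallest non-negative: 0.

0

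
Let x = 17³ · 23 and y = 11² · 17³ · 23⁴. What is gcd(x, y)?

112999

min exponent per shared prime: 17³ · 23 = 112999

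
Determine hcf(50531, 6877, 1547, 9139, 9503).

gcd(50531, 6877): 50531 = 7·6877 + 2392; 6877 = 2·2392 + 2093; 2392 = 1·2093 + 299; 2093 = 7·299 + 0 → 299
gcd(299, 1547): 1547 = 5·299 + 52; 299 = 5·52 + 39; 52 = 1·39 + 13; 39 = 3·13 + 0 → 13
gcd(13, 9139): 9139 = 703·13 + 0 → 13
gcd(13, 9503): 9503 = 731·13 + 0 → 13

13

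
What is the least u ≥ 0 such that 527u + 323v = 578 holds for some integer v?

6

gcd(527, 323) = 17 (Euclid: 527 = 1·323 + 204; 323 = 1·204 + 119; 204 = 1·119 + 85; 119 = 1·85 + 34; 85 = 2·34 + 17; 34 = 2·17 + 0), and 17 | 578.
Extended Euclid: 527·(8) + 323·(-13) = 17. Scale by 34: u₀ = 272.
General solution u = u₀ + 19t; reducing mod 19 gives u = 6 (and v = -8).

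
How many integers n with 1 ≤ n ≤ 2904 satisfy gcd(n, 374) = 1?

374 = 2·11·17. Inclusion–exclusion on these primes:
2904 − ⌊2904/2⌋ − ⌊2904/11⌋ − ⌊2904/17⌋ + ⌊2904/22⌋ + ⌊2904/34⌋ + ⌊2904/187⌋ − ⌊2904/374⌋ = 1243

1243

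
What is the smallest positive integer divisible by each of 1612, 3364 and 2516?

852730268

1612 = 2² · 13 · 31; 3364 = 2² · 29²; 2516 = 2² · 17 · 37
lcm takes max exponent of each prime: 2² · 13 · 17 · 29² · 31 · 37 = 852730268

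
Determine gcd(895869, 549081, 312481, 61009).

895869 = 3² · 13² · 19 · 31; 549081 = 3² · 13² · 19²; 312481 = 13² · 43²; 61009 = 13² · 19²
gcd takes min exponent of each prime: 13² = 169

169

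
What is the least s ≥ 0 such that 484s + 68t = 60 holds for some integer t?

16

Reduce mod 68: 484s ≡ 60 (mod 68). With g = gcd(484, 68) = 4 dividing 60, divide through: 121s ≡ 15 (mod 17).
Since gcd(121, 17) = 1, s ≡ 15·(121)⁻¹ ≡ 16 (mod 17). Smallest non-negative: 16.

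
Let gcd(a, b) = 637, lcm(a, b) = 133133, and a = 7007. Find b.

12103

Using ab = gcd(a,b)·lcm(a,b) = 637·133133 = 84805721, we get b = 84805721/7007 = 12103.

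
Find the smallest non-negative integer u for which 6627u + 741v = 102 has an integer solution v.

174

Reduce mod 741: 6627u ≡ 102 (mod 741). With g = gcd(6627, 741) = 3 dividing 102, divide through: 2209u ≡ 34 (mod 247).
Since gcd(2209, 247) = 1, u ≡ 34·(2209)⁻¹ ≡ 174 (mod 247). Smallest non-negative: 174.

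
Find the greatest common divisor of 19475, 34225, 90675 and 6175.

25

gcd(19475, 34225): 34225 = 1·19475 + 14750; 19475 = 1·14750 + 4725; 14750 = 3·4725 + 575; 4725 = 8·575 + 125; 575 = 4·125 + 75; 125 = 1·75 + 50; 75 = 1·50 + 25; 50 = 2·25 + 0 → 25
gcd(25, 90675): 90675 = 3627·25 + 0 → 25
gcd(25, 6175): 6175 = 247·25 + 0 → 25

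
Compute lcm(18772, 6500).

18772 = 2² · 13 · 19²; 6500 = 2² · 5³ · 13
max exponents: 2² · 5³ · 13 · 19² = 2346500

2346500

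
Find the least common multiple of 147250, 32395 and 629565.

10734083250

147250 = 2 · 5³ · 19 · 31; 32395 = 5 · 11 · 19 · 31; 629565 = 3 · 5 · 19 · 47²
lcm takes max exponent of each prime: 2 · 3 · 5³ · 11 · 19 · 31 · 47² = 10734083250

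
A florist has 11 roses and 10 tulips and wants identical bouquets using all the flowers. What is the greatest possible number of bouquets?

11 = 11
10 = 2 · 5
Common: 1 = 1

1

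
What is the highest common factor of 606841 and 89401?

1

606841 = 19² · 41²
89401 = 13² · 23²
Common: 1 = 1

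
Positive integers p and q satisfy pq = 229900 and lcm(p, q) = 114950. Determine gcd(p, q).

From gcd × lcm = pq: gcd = 229900 / 114950 = 2.

2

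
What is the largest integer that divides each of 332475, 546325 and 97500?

325

332475 = 3 · 5² · 11 · 13 · 31; 546325 = 5² · 13 · 41²; 97500 = 2² · 3 · 5⁴ · 13
gcd takes min exponent of each prime: 5² · 13 = 325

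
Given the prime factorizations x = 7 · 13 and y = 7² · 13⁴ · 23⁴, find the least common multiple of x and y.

391634401249

max exponent per prime: 7² · 13⁴ · 23⁴ = 391634401249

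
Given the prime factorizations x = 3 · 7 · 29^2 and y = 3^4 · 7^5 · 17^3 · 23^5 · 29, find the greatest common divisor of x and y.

min exponent per shared prime: 3 · 7 · 29 = 609

609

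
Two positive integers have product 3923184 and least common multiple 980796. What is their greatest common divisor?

4

gcd·lcm = product, so gcd = 3923184/980796 = 4.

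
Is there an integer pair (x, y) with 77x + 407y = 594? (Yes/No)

By Bézout, 77x + 407y = 594 has integer solutions iff gcd(77, 407) | 594.
Euclid: 407 = 5·77 + 22; 77 = 3·22 + 11; 22 = 2·11 + 0. gcd = 11; 594 mod 11 = 0. Yes.

Yes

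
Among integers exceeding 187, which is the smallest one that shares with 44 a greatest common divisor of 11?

209

44 = 11·4. Any m with gcd(m, 44) = 11 is a multiple of 11, say 11s, with s coprime to 4.
Need s > 187/11, so s ≥ 18. First s ≥ 18 with gcd(s, 4) = 1 is s = 19. Thus m = 11·19 = 209.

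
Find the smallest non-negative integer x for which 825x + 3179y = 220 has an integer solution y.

270

gcd(825, 3179) = 11 (Euclid: 3179 = 3·825 + 704; 825 = 1·704 + 121; 704 = 5·121 + 99; 121 = 1·99 + 22; 99 = 4·22 + 11; 22 = 2·11 + 0), and 11 | 220.
Extended Euclid: 825·(-131) + 3179·(34) = 11. Scale by 20: x₀ = -2620.
General solution x = x₀ + 289t; reducing mod 289 gives x = 270 (and y = -70).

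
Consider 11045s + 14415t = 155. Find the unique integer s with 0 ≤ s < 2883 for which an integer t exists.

Euclid: 14415 = 1·11045 + 3370; 11045 = 3·3370 + 935; 3370 = 3·935 + 565; 935 = 1·565 + 370; 565 = 1·370 + 195; 370 = 1·195 + 175; 195 = 1·175 + 20; 175 = 8·20 + 15; 20 = 1·15 + 5; 15 = 3·5 + 0 → gcd = 5; 155 = 5·31.
Back-substitution yields 11045·(-740) + 14415·(567) = 5, so one solution is s = -740·31 = -22940, t = 567·31 = 17577.
Solutions in s differ by 14415/5 = 2883; the one in [0, 2883) is -22940 mod 2883 = 124.

124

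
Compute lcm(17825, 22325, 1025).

652626725

17825 = 5² · 23 · 31; 22325 = 5² · 19 · 47; 1025 = 5² · 41
lcm takes max exponent of each prime: 5² · 19 · 23 · 31 · 41 · 47 = 652626725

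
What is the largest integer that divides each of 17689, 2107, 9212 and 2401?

49

17689 = 7² · 19²; 2107 = 7² · 43; 9212 = 2² · 7² · 47; 2401 = 7⁴
gcd takes min exponent of each prime: 7² = 49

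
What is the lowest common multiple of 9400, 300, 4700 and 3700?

9400 = 2³ · 5² · 47; 300 = 2² · 3 · 5²; 4700 = 2² · 5² · 47; 3700 = 2² · 5² · 37
lcm takes max exponent of each prime: 2³ · 3 · 5² · 37 · 47 = 1043400

1043400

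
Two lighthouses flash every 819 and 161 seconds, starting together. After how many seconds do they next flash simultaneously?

18837

gcd first: 819 = 5·161 + 14; 161 = 11·14 + 7; 14 = 2·7 + 0 → gcd = 7
lcm = 819·161/gcd = 131859/7 = 18837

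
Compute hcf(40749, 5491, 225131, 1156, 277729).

289

gcd(40749, 5491): 40749 = 7·5491 + 2312; 5491 = 2·2312 + 867; 2312 = 2·867 + 578; 867 = 1·578 + 289; 578 = 2·289 + 0 → 289
gcd(289, 225131): 225131 = 779·289 + 0 → 289
gcd(289, 1156): 1156 = 4·289 + 0 → 289
gcd(289, 277729): 277729 = 961·289 + 0 → 289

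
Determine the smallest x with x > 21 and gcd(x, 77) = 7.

Multiples of 7 above 21: 7·4, 7·5, … . Need the cofactor coprime to 77/7 = 11.
Checking s = 4, 5, … the first with gcd(s, 11) = 1 is s = 4, giving 28.

28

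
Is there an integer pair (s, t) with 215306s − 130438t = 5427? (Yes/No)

gcd(215306, 130438): 215306 = 1·130438 + 84868; 130438 = 1·84868 + 45570; 84868 = 1·45570 + 39298; 45570 = 1·39298 + 6272; 39298 = 6·6272 + 1666; 6272 = 3·1666 + 1274; 1666 = 1·1274 + 392; 1274 = 3·392 + 98; 392 = 4·98 + 0 → 98
98 does not divide 5427, so a solution does not exist.

No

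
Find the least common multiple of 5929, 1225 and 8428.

5929 = 7² · 11²; 1225 = 5² · 7²; 8428 = 2² · 7² · 43
lcm takes max exponent of each prime: 2² · 5² · 7² · 11² · 43 = 25494700

25494700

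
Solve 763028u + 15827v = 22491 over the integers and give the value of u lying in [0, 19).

2

Euclid: 763028 = 48·15827 + 3332; 15827 = 4·3332 + 2499; 3332 = 1·2499 + 833; 2499 = 3·833 + 0 → gcd = 833; 22491 = 833·27.
Back-substitution yields 763028·(5) + 15827·(-241) = 833, so one solution is u = 5·27 = 135, v = -241·27 = -6507.
Solutions in u differ by 15827/833 = 19; the one in [0, 19) is 135 mod 19 = 2.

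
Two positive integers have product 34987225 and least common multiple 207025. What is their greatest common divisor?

169

gcd·lcm = product, so gcd = 34987225/207025 = 169.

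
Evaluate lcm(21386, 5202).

192474

21386 = 2 · 17² · 37; 5202 = 2 · 3² · 17²
max exponents: 2 · 3² · 17² · 37 = 192474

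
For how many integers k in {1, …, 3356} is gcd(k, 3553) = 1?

3553 = 11·17·19. Inclusion–exclusion on these primes:
3356 − ⌊3356/11⌋ − ⌊3356/17⌋ − ⌊3356/19⌋ + ⌊3356/187⌋ + ⌊3356/209⌋ + ⌊3356/323⌋ − ⌊3356/3553⌋ = 2721

2721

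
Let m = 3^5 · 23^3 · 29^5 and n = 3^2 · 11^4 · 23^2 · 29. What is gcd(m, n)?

138069

min exponent per shared prime: 3^2 · 23^2 · 29 = 138069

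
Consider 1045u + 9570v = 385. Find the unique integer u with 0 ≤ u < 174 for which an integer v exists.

37

gcd(1045, 9570) = 55 (Euclid: 9570 = 9·1045 + 165; 1045 = 6·165 + 55; 165 = 3·55 + 0), and 55 | 385.
Extended Euclid: 1045·(55) + 9570·(-6) = 55. Scale by 7: u₀ = 385.
General solution u = u₀ + 174t; reducing mod 174 gives u = 37 (and v = -4).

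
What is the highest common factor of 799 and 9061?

17

799 = 17 · 47
9061 = 13 · 17 · 41
Common: 17 = 17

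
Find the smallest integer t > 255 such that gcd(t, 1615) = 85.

1615 = 85·19. Any t with gcd(t, 1615) = 85 is a multiple of 85, say 85s, with s coprime to 19.
Need s > 255/85, so s ≥ 4. First s ≥ 4 with gcd(s, 19) = 1 is s = 4. Thus t = 85·4 = 340.

340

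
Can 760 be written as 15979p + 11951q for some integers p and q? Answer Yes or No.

Yes

By Bézout, 15979p + 11951q = 760 has integer solutions iff gcd(15979, 11951) | 760.
Euclid: 15979 = 1·11951 + 4028; 11951 = 2·4028 + 3895; 4028 = 1·3895 + 133; 3895 = 29·133 + 38; 133 = 3·38 + 19; 38 = 2·19 + 0. gcd = 19; 760 mod 19 = 0. Yes.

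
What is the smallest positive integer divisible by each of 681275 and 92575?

360394475

gcd first: 681275 = 7·92575 + 33250; 92575 = 2·33250 + 26075; 33250 = 1·26075 + 7175; 26075 = 3·7175 + 4550; 7175 = 1·4550 + 2625; 4550 = 1·2625 + 1925; 2625 = 1·1925 + 700; 1925 = 2·700 + 525; 700 = 1·525 + 175; 525 = 3·175 + 0 → gcd = 175
lcm = 681275·92575/gcd = 63069033125/175 = 360394475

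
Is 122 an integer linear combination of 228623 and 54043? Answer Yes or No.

gcd(228623, 54043): 228623 = 4·54043 + 12451; 54043 = 4·12451 + 4239; 12451 = 2·4239 + 3973; 4239 = 1·3973 + 266; 3973 = 14·266 + 249; 266 = 1·249 + 17; 249 = 14·17 + 11; 17 = 1·11 + 6; 11 = 1·6 + 5; 6 = 1·5 + 1; 5 = 5·1 + 0 → 1
1 divides 122, so a solution exists.

Yes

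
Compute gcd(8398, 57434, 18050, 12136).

2

gcd(8398, 57434): 57434 = 6·8398 + 7046; 8398 = 1·7046 + 1352; 7046 = 5·1352 + 286; 1352 = 4·286 + 208; 286 = 1·208 + 78; 208 = 2·78 + 52; 78 = 1·52 + 26; 52 = 2·26 + 0 → 26
gcd(26, 18050): 18050 = 694·26 + 6; 26 = 4·6 + 2; 6 = 3·2 + 0 → 2
gcd(2, 12136): 12136 = 6068·2 + 0 → 2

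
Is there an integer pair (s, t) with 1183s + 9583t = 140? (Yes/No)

Yes

By Bézout, 1183s + 9583t = 140 has integer solutions iff gcd(1183, 9583) | 140.
Euclid: 9583 = 8·1183 + 119; 1183 = 9·119 + 112; 119 = 1·112 + 7; 112 = 16·7 + 0. gcd = 7; 140 mod 7 = 0. Yes.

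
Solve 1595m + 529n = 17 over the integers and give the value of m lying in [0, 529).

Euclid: 1595 = 3·529 + 8; 529 = 66·8 + 1; 8 = 8·1 + 0 → gcd = 1; 17 = 1·17.
Back-substitution yields 1595·(-66) + 529·(199) = 1, so one solution is m = -66·17 = -1122, n = 199·17 = 3383.
Solutions in m differ by 529/1 = 529; the one in [0, 529) is -1122 mod 529 = 465.

465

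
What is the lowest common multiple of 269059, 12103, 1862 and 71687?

269059 = 7² · 17² · 19; 12103 = 7² · 13 · 19; 1862 = 2 · 7² · 19; 71687 = 7³ · 11 · 19
lcm takes max exponent of each prime: 2 · 7³ · 11 · 13 · 17² · 19 = 538656118

538656118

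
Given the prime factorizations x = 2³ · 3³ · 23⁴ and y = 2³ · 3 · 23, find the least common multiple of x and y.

max exponent per prime: 2³ · 3³ · 23⁴ = 60445656

60445656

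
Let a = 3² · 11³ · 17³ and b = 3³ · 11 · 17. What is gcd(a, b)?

min exponent per shared prime: 3² · 11 · 17 = 1683

1683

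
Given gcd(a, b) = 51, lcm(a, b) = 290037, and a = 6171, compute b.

a·b = gcd·lcm = 51·290037 = 14791887, so b = 14791887/6171 = 2397.

2397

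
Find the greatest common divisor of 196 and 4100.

Euclid: 4100 = 20·196 + 180; 196 = 1·180 + 16; 180 = 11·16 + 4; 16 = 4·4 + 0. Last nonzero remainder: 4.

4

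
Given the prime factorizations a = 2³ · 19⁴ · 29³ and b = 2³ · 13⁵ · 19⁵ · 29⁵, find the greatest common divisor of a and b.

min exponent per shared prime: 2³ · 19⁴ · 29³ = 25427190952

25427190952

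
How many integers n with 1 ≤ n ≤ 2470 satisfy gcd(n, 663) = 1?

Prime factors of 663: 3, 13, 17. Count integers ≤ 2470 divisible by none of them.
By inclusion–exclusion: 2470 − ⌊2470/3⌋ − ⌊2470/13⌋ − ⌊2470/17⌋ + ⌊2470/39⌋ + ⌊2470/51⌋ + ⌊2470/221⌋ − ⌊2470/663⌋ = 1431.

1431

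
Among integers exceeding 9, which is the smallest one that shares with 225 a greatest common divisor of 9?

18

Multiples of 9 above 9: 9·2, 9·3, … . Need the cofactor coprime to 225/9 = 25.
Checking s = 2, 3, … the first with gcd(s, 25) = 1 is s = 2, giving 18.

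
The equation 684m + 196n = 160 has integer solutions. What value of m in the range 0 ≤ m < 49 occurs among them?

18

Reduce mod 196: 684m ≡ 160 (mod 196). With g = gcd(684, 196) = 4 dividing 160, divide through: 171m ≡ 40 (mod 49).
Since gcd(171, 49) = 1, m ≡ 40·(171)⁻¹ ≡ 18 (mod 49). Smallest non-negative: 18.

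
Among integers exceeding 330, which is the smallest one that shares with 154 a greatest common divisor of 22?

352

Multiples of 22 above 330: 22·16, 22·17, … . Need the cofactor coprime to 154/22 = 7.
Checking s = 16, 17, … the first with gcd(s, 7) = 1 is s = 16, giving 352.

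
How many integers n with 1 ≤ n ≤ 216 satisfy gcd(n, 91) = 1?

172

Prime factors of 91: 7, 13. Count integers ≤ 216 divisible by none of them.
By inclusion–exclusion: 216 − ⌊216/7⌋ − ⌊216/13⌋ + ⌊216/91⌋ = 172.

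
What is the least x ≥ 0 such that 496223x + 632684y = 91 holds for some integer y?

gcd(496223, 632684) = 13 (Euclid: 632684 = 1·496223 + 136461; 496223 = 3·136461 + 86840; 136461 = 1·86840 + 49621; 86840 = 1·49621 + 37219; 49621 = 1·37219 + 12402; 37219 = 3·12402 + 13; 12402 = 954·13 + 0), and 13 | 91.
Extended Euclid: 496223·(51) + 632684·(-40) = 13. Scale by 7: x₀ = 357.
General solution x = x₀ + 48668t; reducing mod 48668 gives x = 357 (and y = -280).

357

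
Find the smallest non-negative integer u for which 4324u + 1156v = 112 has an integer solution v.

Euclid: 4324 = 3·1156 + 856; 1156 = 1·856 + 300; 856 = 2·300 + 256; 300 = 1·256 + 44; 256 = 5·44 + 36; 44 = 1·36 + 8; 36 = 4·8 + 4; 8 = 2·4 + 0 → gcd = 4; 112 = 4·28.
Back-substitution yields 4324·(131) + 1156·(-490) = 4, so one solution is u = 131·28 = 3668, v = -490·28 = -13720.
Solutions in u differ by 1156/4 = 289; the one in [0, 289) is 3668 mod 289 = 200.

200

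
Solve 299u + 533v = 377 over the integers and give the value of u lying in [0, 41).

28

Euclid: 533 = 1·299 + 234; 299 = 1·234 + 65; 234 = 3·65 + 39; 65 = 1·39 + 26; 39 = 1·26 + 13; 26 = 2·13 + 0 → gcd = 13; 377 = 13·29.
Back-substitution yields 299·(-16) + 533·(9) = 13, so one solution is u = -16·29 = -464, v = 9·29 = 261.
Solutions in u differ by 533/13 = 41; the one in [0, 41) is -464 mod 41 = 28.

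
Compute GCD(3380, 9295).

Euclid: 9295 = 2·3380 + 2535; 3380 = 1·2535 + 845; 2535 = 3·845 + 0. Last nonzero remainder: 845.

845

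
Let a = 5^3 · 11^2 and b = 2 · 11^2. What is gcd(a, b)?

min exponent per shared prime: 11^2 = 121

121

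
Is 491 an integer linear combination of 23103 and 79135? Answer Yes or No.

No

By Bézout, 23103m + 79135n = 491 has integer solutions iff gcd(23103, 79135) | 491.
Euclid: 79135 = 3·23103 + 9826; 23103 = 2·9826 + 3451; 9826 = 2·3451 + 2924; 3451 = 1·2924 + 527; 2924 = 5·527 + 289; 527 = 1·289 + 238; 289 = 1·238 + 51; 238 = 4·51 + 34; 51 = 1·34 + 17; 34 = 2·17 + 0. gcd = 17; 491 mod 17 = 15. No.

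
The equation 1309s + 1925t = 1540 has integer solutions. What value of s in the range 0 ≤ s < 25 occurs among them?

gcd(1309, 1925) = 77 (Euclid: 1925 = 1·1309 + 616; 1309 = 2·616 + 77; 616 = 8·77 + 0), and 77 | 1540.
Extended Euclid: 1309·(3) + 1925·(-2) = 77. Scale by 20: s₀ = 60.
General solution s = s₀ + 25k; reducing mod 25 gives s = 10 (and t = -6).

10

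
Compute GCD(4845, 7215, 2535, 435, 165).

gcd(4845, 7215): 7215 = 1·4845 + 2370; 4845 = 2·2370 + 105; 2370 = 22·105 + 60; 105 = 1·60 + 45; 60 = 1·45 + 15; 45 = 3·15 + 0 → 15
gcd(15, 2535): 2535 = 169·15 + 0 → 15
gcd(15, 435): 435 = 29·15 + 0 → 15
gcd(15, 165): 165 = 11·15 + 0 → 15

15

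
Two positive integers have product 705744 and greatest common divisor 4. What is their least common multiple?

Since gcd(m,n)·lcm(m,n) = mn, lcm = 705744/4 = 176436.

176436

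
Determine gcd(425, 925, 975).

gcd(425, 925): 925 = 2·425 + 75; 425 = 5·75 + 50; 75 = 1·50 + 25; 50 = 2·25 + 0 → 25
gcd(25, 975): 975 = 39·25 + 0 → 25

25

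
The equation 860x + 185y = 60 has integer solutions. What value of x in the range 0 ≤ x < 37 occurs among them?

Euclid: 860 = 4·185 + 120; 185 = 1·120 + 65; 120 = 1·65 + 55; 65 = 1·55 + 10; 55 = 5·10 + 5; 10 = 2·5 + 0 → gcd = 5; 60 = 5·12.
Back-substitution yields 860·(17) + 185·(-79) = 5, so one solution is x = 17·12 = 204, y = -79·12 = -948.
Solutions in x differ by 185/5 = 37; the one in [0, 37) is 204 mod 37 = 19.

19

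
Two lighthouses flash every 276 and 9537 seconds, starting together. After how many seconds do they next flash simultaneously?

877404

276 = 2² · 3 · 23; 9537 = 3 · 11 · 17²
max exponents: 2² · 3 · 11 · 17² · 23 = 877404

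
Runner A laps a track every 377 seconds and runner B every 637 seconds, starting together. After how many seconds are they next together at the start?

18473

gcd first: 637 = 1·377 + 260; 377 = 1·260 + 117; 260 = 2·117 + 26; 117 = 4·26 + 13; 26 = 2·13 + 0 → gcd = 13
lcm = 377·637/gcd = 240149/13 = 18473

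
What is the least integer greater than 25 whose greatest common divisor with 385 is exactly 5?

30

Multiples of 5 above 25: 5·6, 5·7, … . Need the cofactor coprime to 385/5 = 77.
Checking s = 6, 7, … the first with gcd(s, 77) = 1 is s = 6, giving 30.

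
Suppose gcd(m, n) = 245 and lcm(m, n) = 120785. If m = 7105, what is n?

Using mn = gcd(m,n)·lcm(m,n) = 245·120785 = 29592325, we get n = 29592325/7105 = 4165.

4165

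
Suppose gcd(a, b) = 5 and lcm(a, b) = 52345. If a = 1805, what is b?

145

Using ab = gcd(a,b)·lcm(a,b) = 5·52345 = 261725, we get b = 261725/1805 = 145.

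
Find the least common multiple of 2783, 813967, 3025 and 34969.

135260966225

2783 = 11² · 23; 813967 = 7 · 11² · 31²; 3025 = 5² · 11²; 34969 = 11² · 17²
lcm takes max exponent of each prime: 5² · 7 · 11² · 17² · 23 · 31² = 135260966225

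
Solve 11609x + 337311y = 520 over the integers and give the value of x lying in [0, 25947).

Euclid: 337311 = 29·11609 + 650; 11609 = 17·650 + 559; 650 = 1·559 + 91; 559 = 6·91 + 13; 91 = 7·13 + 0 → gcd = 13; 520 = 13·40.
Back-substitution yields 11609·(3632) + 337311·(-125) = 13, so one solution is x = 3632·40 = 145280, y = -125·40 = -5000.
Solutions in x differ by 337311/13 = 25947; the one in [0, 25947) is 145280 mod 25947 = 15545.

15545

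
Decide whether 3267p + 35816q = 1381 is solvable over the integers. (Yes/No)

No

gcd(3267, 35816): 35816 = 10·3267 + 3146; 3267 = 1·3146 + 121; 3146 = 26·121 + 0 → 121
121 does not divide 1381, so a solution does not exist.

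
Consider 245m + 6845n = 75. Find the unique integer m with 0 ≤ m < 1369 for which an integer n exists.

gcd(245, 6845) = 5 (Euclid: 6845 = 27·245 + 230; 245 = 1·230 + 15; 230 = 15·15 + 5; 15 = 3·5 + 0), and 5 | 75.
Extended Euclid: 245·(-447) + 6845·(16) = 5. Scale by 15: m₀ = -6705.
General solution m = m₀ + 1369t; reducing mod 1369 gives m = 140 (and n = -5).

140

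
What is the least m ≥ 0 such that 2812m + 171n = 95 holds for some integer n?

Reduce mod 171: 2812m ≡ 95 (mod 171). With g = gcd(2812, 171) = 19 dividing 95, divide through: 148m ≡ 5 (mod 9).
Since gcd(148, 9) = 1, m ≡ 5·(148)⁻¹ ≡ 8 (mod 9). Smallest non-negative: 8.

8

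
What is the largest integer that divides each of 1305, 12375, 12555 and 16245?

1305 = 3² · 5 · 29; 12375 = 3² · 5³ · 11; 12555 = 3⁴ · 5 · 31; 16245 = 3² · 5 · 19²
gcd takes min exponent of each prime: 3² · 5 = 45

45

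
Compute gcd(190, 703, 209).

190 = 2 · 5 · 19; 703 = 19 · 37; 209 = 11 · 19
gcd takes min exponent of each prime: 19 = 19

19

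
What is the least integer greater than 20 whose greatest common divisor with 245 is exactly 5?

Multiples of 5 above 20: 5·5, 5·6, … . Need the cofactor coprime to 245/5 = 49.
Checking s = 5, 6, … the first with gcd(s, 49) = 1 is s = 5, giving 25.

25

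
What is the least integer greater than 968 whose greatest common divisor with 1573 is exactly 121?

1089

1573 = 121·13. Any x with gcd(x, 1573) = 121 is a multiple of 121, say 121s, with s coprime to 13.
Need s > 968/121, so s ≥ 9. First s ≥ 9 with gcd(s, 13) = 1 is s = 9. Thus x = 121·9 = 1089.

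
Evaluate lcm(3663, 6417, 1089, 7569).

3663 = 3² · 11 · 37; 6417 = 3² · 23 · 31; 1089 = 3² · 11²; 7569 = 3² · 29²
lcm takes max exponent of each prime: 3² · 11² · 23 · 29² · 31 · 37 = 24161012469

24161012469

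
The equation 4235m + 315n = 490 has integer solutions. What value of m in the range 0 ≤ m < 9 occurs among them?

Euclid: 4235 = 13·315 + 140; 315 = 2·140 + 35; 140 = 4·35 + 0 → gcd = 35; 490 = 35·14.
Back-substitution yields 4235·(-2) + 315·(27) = 35, so one solution is m = -2·14 = -28, n = 27·14 = 378.
Solutions in m differ by 315/35 = 9; the one in [0, 9) is -28 mod 9 = 8.

8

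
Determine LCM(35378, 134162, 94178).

46543615202

lcm(35378, 134162) = 35378·134162/gcd = 4746383236/98 = 48432482
lcm(48432482, 94178) = 48432482·94178/gcd = 4561274289796/98 = 46543615202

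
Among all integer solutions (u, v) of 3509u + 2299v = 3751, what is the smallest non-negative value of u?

gcd(3509, 2299) = 121 (Euclid: 3509 = 1·2299 + 1210; 2299 = 1·1210 + 1089; 1210 = 1·1089 + 121; 1089 = 9·121 + 0), and 121 | 3751.
Extended Euclid: 3509·(2) + 2299·(-3) = 121. Scale by 31: u₀ = 62.
General solution u = u₀ + 19t; reducing mod 19 gives u = 5 (and v = -6).

5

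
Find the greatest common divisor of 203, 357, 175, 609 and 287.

7

203 = 7 · 29; 357 = 3 · 7 · 17; 175 = 5² · 7; 609 = 3 · 7 · 29; 287 = 7 · 41
gcd takes min exponent of each prime: 7 = 7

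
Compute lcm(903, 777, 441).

701631

lcm(903, 777) = 903·777/gcd = 701631/21 = 33411
lcm(33411, 441) = 33411·441/gcd = 14734251/21 = 701631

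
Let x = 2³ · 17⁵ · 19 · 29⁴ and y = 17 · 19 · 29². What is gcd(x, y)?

271643

min exponent per shared prime: 17 · 19 · 29² = 271643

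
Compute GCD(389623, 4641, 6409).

221

gcd(389623, 4641): 389623 = 83·4641 + 4420; 4641 = 1·4420 + 221; 4420 = 20·221 + 0 → 221
gcd(221, 6409): 6409 = 29·221 + 0 → 221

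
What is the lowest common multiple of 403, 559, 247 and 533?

13499291

lcm(403, 559) = 403·559/gcd = 225277/13 = 17329
lcm(17329, 247) = 17329·247/gcd = 4280263/13 = 329251
lcm(329251, 533) = 329251·533/gcd = 175490783/13 = 13499291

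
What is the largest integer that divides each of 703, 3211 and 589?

703 = 19 · 37; 3211 = 13² · 19; 589 = 19 · 31
gcd takes min exponent of each prime: 19 = 19

19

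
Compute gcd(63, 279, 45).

gcd(63, 279): 279 = 4·63 + 27; 63 = 2·27 + 9; 27 = 3·9 + 0 → 9
gcd(9, 45): 45 = 5·9 + 0 → 9

9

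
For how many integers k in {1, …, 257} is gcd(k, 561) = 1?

Prime factors of 561: 3, 11, 17. Count integers ≤ 257 divisible by none of them.
By inclusion–exclusion: 257 − ⌊257/3⌋ − ⌊257/11⌋ − ⌊257/17⌋ + ⌊257/33⌋ + ⌊257/51⌋ + ⌊257/187⌋ − ⌊257/561⌋ = 147.

147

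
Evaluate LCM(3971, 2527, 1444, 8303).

2557324

3971 = 11 · 19²; 2527 = 7 · 19²; 1444 = 2² · 19²; 8303 = 19² · 23
lcm takes max exponent of each prime: 2² · 7 · 11 · 19² · 23 = 2557324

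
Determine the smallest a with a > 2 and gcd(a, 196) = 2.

Multiples of 2 above 2: 2·2, 2·3, … . Need the cofactor coprime to 196/2 = 98.
Checking s = 2, 3, … the first with gcd(s, 98) = 1 is s = 3, giving 6.

6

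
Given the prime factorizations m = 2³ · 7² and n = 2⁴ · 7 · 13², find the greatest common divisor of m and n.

56

min exponent per shared prime: 2³ · 7 = 56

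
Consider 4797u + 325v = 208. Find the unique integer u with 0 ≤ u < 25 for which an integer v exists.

gcd(4797, 325) = 13 (Euclid: 4797 = 14·325 + 247; 325 = 1·247 + 78; 247 = 3·78 + 13; 78 = 6·13 + 0), and 13 | 208.
Extended Euclid: 4797·(4) + 325·(-59) = 13. Scale by 16: u₀ = 64.
General solution u = u₀ + 25t; reducing mod 25 gives u = 14 (and v = -206).

14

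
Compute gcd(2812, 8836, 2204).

gcd(2812, 8836): 8836 = 3·2812 + 400; 2812 = 7·400 + 12; 400 = 33·12 + 4; 12 = 3·4 + 0 → 4
gcd(4, 2204): 2204 = 551·4 + 0 → 4

4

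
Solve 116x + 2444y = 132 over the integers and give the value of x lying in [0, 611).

Reduce mod 2444: 116x ≡ 132 (mod 2444). With g = gcd(116, 2444) = 4 dividing 132, divide through: 29x ≡ 33 (mod 611).
Since gcd(29, 611) = 1, x ≡ 33·(29)⁻¹ ≡ 570 (mod 611). Smallest non-negative: 570.

570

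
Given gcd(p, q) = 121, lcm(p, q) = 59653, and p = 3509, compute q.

p·q = gcd·lcm = 121·59653 = 7218013, so q = 7218013/3509 = 2057.

2057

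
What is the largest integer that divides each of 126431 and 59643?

1

Euclid: 126431 = 2·59643 + 7145; 59643 = 8·7145 + 2483; 7145 = 2·2483 + 2179; 2483 = 1·2179 + 304; 2179 = 7·304 + 51; 304 = 5·51 + 49; 51 = 1·49 + 2; 49 = 24·2 + 1; 2 = 2·1 + 0. Last nonzero remainder: 1.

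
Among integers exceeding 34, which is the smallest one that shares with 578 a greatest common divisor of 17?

gcd(x, 578) = 17 forces 17 | x; write x = 17s. Then gcd(17s, 17·34) = 17·gcd(s, 34), so need gcd(s, 34) = 1.
17s > 34 gives s ≥ 3. The least s ≥ 3 coprime to 34 is 3, so x = 17·3 = 51.

51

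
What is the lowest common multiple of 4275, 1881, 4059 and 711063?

4275 = 3² · 5² · 19; 1881 = 3² · 11 · 19; 4059 = 3² · 11 · 41; 711063 = 3² · 41² · 47
lcm takes max exponent of each prime: 3² · 5² · 11 · 19 · 41² · 47 = 3715304175

3715304175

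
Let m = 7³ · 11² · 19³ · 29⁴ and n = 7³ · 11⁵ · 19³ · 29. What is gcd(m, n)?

8255403233

min exponent per shared prime: 7³ · 11² · 19³ · 29 = 8255403233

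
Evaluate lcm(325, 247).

325 = 5² · 13; 247 = 13 · 19
max exponents: 5² · 13 · 19 = 6175

6175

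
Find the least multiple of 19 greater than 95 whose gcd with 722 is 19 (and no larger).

722 = 19·38. Any a with gcd(a, 722) = 19 is a multiple of 19, say 19s, with s coprime to 38.
Need s > 95/19, so s ≥ 6. First s ≥ 6 with gcd(s, 38) = 1 is s = 7. Thus a = 19·7 = 133.

133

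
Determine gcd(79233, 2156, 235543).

79233 = 3 · 7⁴ · 11; 2156 = 2² · 7² · 11; 235543 = 7² · 11 · 19 · 23
gcd takes min exponent of each prime: 7² · 11 = 539

539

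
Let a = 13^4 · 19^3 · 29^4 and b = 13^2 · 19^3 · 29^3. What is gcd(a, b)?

28271021519

min exponent per shared prime: 13^2 · 19^3 · 29^3 = 28271021519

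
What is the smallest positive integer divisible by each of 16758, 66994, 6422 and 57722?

16758 = 2 · 3² · 7² · 19; 66994 = 2 · 19 · 41 · 43; 6422 = 2 · 13² · 19; 57722 = 2 · 7² · 19 · 31
lcm takes max exponent of each prime: 2 · 3² · 7² · 13² · 19 · 31 · 41 · 43 = 154782870606

154782870606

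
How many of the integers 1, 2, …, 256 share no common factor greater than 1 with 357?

357 = 3·7·17. Inclusion–exclusion on these primes:
256 − ⌊256/3⌋ − ⌊256/7⌋ − ⌊256/17⌋ + ⌊256/21⌋ + ⌊256/51⌋ + ⌊256/119⌋ − ⌊256/357⌋ = 139

139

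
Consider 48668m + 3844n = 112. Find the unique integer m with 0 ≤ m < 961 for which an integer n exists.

843

gcd(48668, 3844) = 4 (Euclid: 48668 = 12·3844 + 2540; 3844 = 1·2540 + 1304; 2540 = 1·1304 + 1236; 1304 = 1·1236 + 68; 1236 = 18·68 + 12; 68 = 5·12 + 8; 12 = 1·8 + 4; 8 = 2·4 + 0), and 4 | 112.
Extended Euclid: 48668·(339) + 3844·(-4292) = 4. Scale by 28: m₀ = 9492.
General solution m = m₀ + 961t; reducing mod 961 gives m = 843 (and n = -10673).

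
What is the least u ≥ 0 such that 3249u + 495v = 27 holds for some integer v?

Reduce mod 495: 3249u ≡ 27 (mod 495). With g = gcd(3249, 495) = 9 dividing 27, divide through: 361u ≡ 3 (mod 55).
Since gcd(361, 55) = 1, u ≡ 3·(361)⁻¹ ≡ 48 (mod 55). Smallest non-negative: 48.

48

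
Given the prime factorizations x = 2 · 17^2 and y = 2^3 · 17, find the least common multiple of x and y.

2312

max exponent per prime: 2^3 · 17^2 = 2312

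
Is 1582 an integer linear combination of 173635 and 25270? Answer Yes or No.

gcd(173635, 25270): 173635 = 6·25270 + 22015; 25270 = 1·22015 + 3255; 22015 = 6·3255 + 2485; 3255 = 1·2485 + 770; 2485 = 3·770 + 175; 770 = 4·175 + 70; 175 = 2·70 + 35; 70 = 2·35 + 0 → 35
35 does not divide 1582, so a solution does not exist.

No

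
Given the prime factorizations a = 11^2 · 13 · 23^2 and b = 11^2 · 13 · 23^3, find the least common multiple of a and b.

19138691

max exponent per prime: 11^2 · 13 · 23^3 = 19138691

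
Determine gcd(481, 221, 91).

481 = 13 · 37; 221 = 13 · 17; 91 = 7 · 13
gcd takes min exponent of each prime: 13 = 13

13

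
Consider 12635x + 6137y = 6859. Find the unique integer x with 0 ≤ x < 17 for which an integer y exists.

Reduce mod 6137: 12635x ≡ 6859 (mod 6137). With g = gcd(12635, 6137) = 361 dividing 6859, divide through: 35x ≡ 19 (mod 17).
Since gcd(35, 17) = 1, x ≡ 19·(35)⁻¹ ≡ 2 (mod 17). Smallest non-negative: 2.

2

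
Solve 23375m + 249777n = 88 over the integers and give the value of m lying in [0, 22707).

Euclid: 249777 = 10·23375 + 16027; 23375 = 1·16027 + 7348; 16027 = 2·7348 + 1331; 7348 = 5·1331 + 693; 1331 = 1·693 + 638; 693 = 1·638 + 55; 638 = 11·55 + 33; 55 = 1·33 + 22; 33 = 1·22 + 11; 22 = 2·11 + 0 → gcd = 11; 88 = 11·8.
Back-substitution yields 23375·(-9008) + 249777·(843) = 11, so one solution is m = -9008·8 = -72064, n = 843·8 = 6744.
Solutions in m differ by 249777/11 = 22707; the one in [0, 22707) is -72064 mod 22707 = 18764.

18764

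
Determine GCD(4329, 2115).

9

4329 = 3² · 13 · 37
2115 = 3² · 5 · 47
Common: 3² = 9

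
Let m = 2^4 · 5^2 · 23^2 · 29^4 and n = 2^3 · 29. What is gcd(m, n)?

min exponent per shared prime: 2^3 · 29 = 232

232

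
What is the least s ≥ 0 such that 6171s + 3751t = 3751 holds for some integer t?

0

gcd(6171, 3751) = 121 (Euclid: 6171 = 1·3751 + 2420; 3751 = 1·2420 + 1331; 2420 = 1·1331 + 1089; 1331 = 1·1089 + 242; 1089 = 4·242 + 121; 242 = 2·121 + 0), and 121 | 3751.
Extended Euclid: 6171·(14) + 3751·(-23) = 121. Scale by 31: s₀ = 434.
General solution s = s₀ + 31k; reducing mod 31 gives s = 0 (and t = 1).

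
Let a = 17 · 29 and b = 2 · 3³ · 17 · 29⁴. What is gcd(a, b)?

493

min exponent per shared prime: 17 · 29 = 493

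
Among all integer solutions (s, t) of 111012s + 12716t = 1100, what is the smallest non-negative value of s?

gcd(111012, 12716) = 44 (Euclid: 111012 = 8·12716 + 9284; 12716 = 1·9284 + 3432; 9284 = 2·3432 + 2420; 3432 = 1·2420 + 1012; 2420 = 2·1012 + 396; 1012 = 2·396 + 220; 396 = 1·220 + 176; 220 = 1·176 + 44; 176 = 4·44 + 0), and 44 | 1100.
Extended Euclid: 111012·(-63) + 12716·(550) = 44. Scale by 25: s₀ = -1575.
General solution s = s₀ + 289k; reducing mod 289 gives s = 159 (and t = -1388).

159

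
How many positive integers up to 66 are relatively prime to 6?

Prime factors of 6: 2, 3. Count integers ≤ 66 divisible by none of them.
By inclusion–exclusion: 66 − ⌊66/2⌋ − ⌊66/3⌋ + ⌊66/6⌋ = 22.

22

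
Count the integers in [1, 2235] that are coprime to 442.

Prime factors of 442: 2, 13, 17. Count integers ≤ 2235 divisible by none of them.
By inclusion–exclusion: 2235 − ⌊2235/2⌋ − ⌊2235/13⌋ − ⌊2235/17⌋ + ⌊2235/26⌋ + ⌊2235/34⌋ + ⌊2235/221⌋ − ⌊2235/442⌋ = 971.

971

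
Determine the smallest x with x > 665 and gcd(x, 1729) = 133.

798

1729 = 133·13. Any x with gcd(x, 1729) = 133 is a multiple of 133, say 133s, with s coprime to 13.
Need s > 665/133, so s ≥ 6. First s ≥ 6 with gcd(s, 13) = 1 is s = 6. Thus x = 133·6 = 798.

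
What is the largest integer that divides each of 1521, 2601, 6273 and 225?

1521 = 3² · 13²; 2601 = 3² · 17²; 6273 = 3² · 17 · 41; 225 = 3² · 5²
gcd takes min exponent of each prime: 3² = 9

9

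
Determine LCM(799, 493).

23171

799 = 17 · 47; 493 = 17 · 29
max exponents: 17 · 29 · 47 = 23171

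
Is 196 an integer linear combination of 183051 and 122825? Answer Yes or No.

Yes

By Bézout, 183051s + 122825t = 196 has integer solutions iff gcd(183051, 122825) | 196.
Euclid: 183051 = 1·122825 + 60226; 122825 = 2·60226 + 2373; 60226 = 25·2373 + 901; 2373 = 2·901 + 571; 901 = 1·571 + 330; 571 = 1·330 + 241; 330 = 1·241 + 89; 241 = 2·89 + 63; 89 = 1·63 + 26; 63 = 2·26 + 11; 26 = 2·11 + 4; 11 = 2·4 + 3; 4 = 1·3 + 1; 3 = 3·1 + 0. gcd = 1; 196 mod 1 = 0. Yes.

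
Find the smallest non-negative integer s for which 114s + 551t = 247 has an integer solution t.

gcd(114, 551) = 19 (Euclid: 551 = 4·114 + 95; 114 = 1·95 + 19; 95 = 5·19 + 0), and 19 | 247.
Extended Euclid: 114·(5) + 551·(-1) = 19. Scale by 13: s₀ = 65.
General solution s = s₀ + 29k; reducing mod 29 gives s = 7 (and t = -1).

7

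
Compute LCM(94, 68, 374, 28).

lcm(94, 68) = 94·68/gcd = 6392/2 = 3196
lcm(3196, 374) = 3196·374/gcd = 1195304/34 = 35156
lcm(35156, 28) = 35156·28/gcd = 984368/4 = 246092

246092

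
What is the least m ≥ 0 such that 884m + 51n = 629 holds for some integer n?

1

Euclid: 884 = 17·51 + 17; 51 = 3·17 + 0 → gcd = 17; 629 = 17·37.
Back-substitution yields 884·(1) + 51·(-17) = 17, so one solution is m = 1·37 = 37, n = -17·37 = -629.
Solutions in m differ by 51/17 = 3; the one in [0, 3) is 37 mod 3 = 1.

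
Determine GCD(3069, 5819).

11

3069 = 3² · 11 · 31
5819 = 11 · 23²
Common: 11 = 11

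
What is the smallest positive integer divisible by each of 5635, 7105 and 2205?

5635 = 5 · 7² · 23; 7105 = 5 · 7² · 29; 2205 = 3² · 5 · 7²
lcm takes max exponent of each prime: 3² · 5 · 7² · 23 · 29 = 1470735

1470735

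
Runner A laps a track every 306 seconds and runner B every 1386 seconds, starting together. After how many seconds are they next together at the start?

gcd first: 1386 = 4·306 + 162; 306 = 1·162 + 144; 162 = 1·144 + 18; 144 = 8·18 + 0 → gcd = 18
lcm = 306·1386/gcd = 424116/18 = 23562

23562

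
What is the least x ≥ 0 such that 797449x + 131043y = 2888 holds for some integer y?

293

Euclid: 797449 = 6·131043 + 11191; 131043 = 11·11191 + 7942; 11191 = 1·7942 + 3249; 7942 = 2·3249 + 1444; 3249 = 2·1444 + 361; 1444 = 4·361 + 0 → gcd = 361; 2888 = 361·8.
Back-substitution yields 797449·(82) + 131043·(-499) = 361, so one solution is x = 82·8 = 656, y = -499·8 = -3992.
Solutions in x differ by 131043/361 = 363; the one in [0, 363) is 656 mod 363 = 293.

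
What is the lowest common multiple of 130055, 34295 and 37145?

130055 = 5 · 19 · 37²; 34295 = 5 · 19³; 37145 = 5 · 17 · 19 · 23
lcm takes max exponent of each prime: 5 · 17 · 19³ · 23 · 37² = 18357393305

18357393305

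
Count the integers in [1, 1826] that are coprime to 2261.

Prime factors of 2261: 7, 17, 19. Count integers ≤ 1826 divisible by none of them.
By inclusion–exclusion: 1826 − ⌊1826/7⌋ − ⌊1826/17⌋ − ⌊1826/19⌋ + ⌊1826/119⌋ + ⌊1826/133⌋ + ⌊1826/323⌋ − ⌊1826/2261⌋ = 1396.

1396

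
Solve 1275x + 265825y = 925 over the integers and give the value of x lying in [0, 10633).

Reduce mod 265825: 1275x ≡ 925 (mod 265825). With g = gcd(1275, 265825) = 25 dividing 925, divide through: 51x ≡ 37 (mod 10633).
Since gcd(51, 10633) = 1, x ≡ 37·(51)⁻¹ ≡ 4796 (mod 10633). Smallest non-negative: 4796.

4796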